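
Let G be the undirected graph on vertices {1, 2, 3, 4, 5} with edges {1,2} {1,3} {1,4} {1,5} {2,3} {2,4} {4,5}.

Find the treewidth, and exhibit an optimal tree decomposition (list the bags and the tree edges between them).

Every bag has size at most 3, so the width is 3 − 1 = 2 and tw(G) ≤ 2. For the lower bound, the 3 vertices {1, 2, 3} are pairwise adjacent, and any tree decomposition puts a clique entirely inside one bag — forcing width ≥ 2. Combining the bounds, tw(G) = 2.

Treewidth 2.
Bags: B1 = {1, 2, 4}  B2 = {1, 2, 3}  B3 = {1, 4, 5}
Tree: B1–B2, B1–B3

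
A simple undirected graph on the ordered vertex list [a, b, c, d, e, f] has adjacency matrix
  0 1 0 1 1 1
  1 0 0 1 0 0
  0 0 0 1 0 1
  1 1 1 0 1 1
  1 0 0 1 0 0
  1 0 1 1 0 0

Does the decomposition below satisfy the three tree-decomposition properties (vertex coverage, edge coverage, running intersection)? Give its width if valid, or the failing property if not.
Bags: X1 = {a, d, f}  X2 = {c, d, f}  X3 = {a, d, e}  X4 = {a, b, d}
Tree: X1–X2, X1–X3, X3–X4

Yes; width 2.

Every vertex of G appears in some bag (union = {a, b, c, d, e, f}); every edge is covered by a bag; and for each vertex v the set of bags containing v is connected in the bag tree. The decomposition is therefore valid. The largest bag has 3 vertices, so the width is 2.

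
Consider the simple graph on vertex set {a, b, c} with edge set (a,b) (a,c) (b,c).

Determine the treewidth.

A width-2 tree decomposition is:
Bags: B1 = {a, b, c}
Tree: (single bag)
With just one bag of size 3, the width is 3 − 1 = 2, so tw(G) ≤ 2. On the other hand G contains the 3-clique {a, b, c}. A clique must lie in a single bag of any decomposition, so no decomposition can have width below 2. Therefore the treewidth is 2.

2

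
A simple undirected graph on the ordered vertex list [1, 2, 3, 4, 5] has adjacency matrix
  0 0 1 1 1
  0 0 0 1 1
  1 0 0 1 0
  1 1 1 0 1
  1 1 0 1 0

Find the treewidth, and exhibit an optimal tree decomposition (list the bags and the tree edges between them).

Treewidth 2.
Bags: B1 = {1, 3, 4}  B2 = {1, 4, 5}  B3 = {2, 4, 5}
Tree: B1–B2, B2–B3

The largest bag has 3 vertices, giving width 2; this decomposition certifies tw(G) ≤ 2. For the lower bound, the 3 vertices {1, 3, 4} are pairwise adjacent, and any tree decomposition puts a clique entirely inside one bag — forcing width ≥ 2. Hence tw(G) = 2 exactly.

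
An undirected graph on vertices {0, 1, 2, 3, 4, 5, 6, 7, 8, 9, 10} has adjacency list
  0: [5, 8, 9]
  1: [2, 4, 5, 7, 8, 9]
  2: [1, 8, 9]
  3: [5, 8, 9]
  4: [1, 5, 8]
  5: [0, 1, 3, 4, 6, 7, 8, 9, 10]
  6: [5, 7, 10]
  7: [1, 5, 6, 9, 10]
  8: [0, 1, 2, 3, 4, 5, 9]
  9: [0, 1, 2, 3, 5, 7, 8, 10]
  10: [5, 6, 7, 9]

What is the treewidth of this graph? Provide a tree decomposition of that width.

Each bag holds 4 vertices, so the decomposition has width 3, which upper-bounds the treewidth. For the lower bound, the 4 vertices {1, 2, 8, 9} are pairwise adjacent, and any tree decomposition puts a clique entirely inside one bag — forcing width ≥ 3. Combining the bounds, tw(G) = 3.

Treewidth 3.
Bags: B1 = {1, 5, 8, 9}  B2 = {3, 5, 8, 9}  B3 = {1, 5, 7, 9}  B4 = {0, 5, 8, 9}  B5 = {1, 2, 8, 9}  B6 = {5, 7, 9, 10}  B7 = {1, 4, 5, 8}  B8 = {5, 6, 7, 10}
Tree: B1–B2, B1–B3, B2–B4, B1–B5, B3–B6, B1–B7, B6–B8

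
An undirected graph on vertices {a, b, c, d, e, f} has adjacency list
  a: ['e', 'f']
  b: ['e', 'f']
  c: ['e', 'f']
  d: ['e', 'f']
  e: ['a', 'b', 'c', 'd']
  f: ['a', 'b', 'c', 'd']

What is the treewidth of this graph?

2

A width-2 tree decomposition is:
Bags: B1 = {b, e, f}  B2 = {d, e, f}  B3 = {a, e, f}  B4 = {c, e, f}
Tree: B1–B2, B2–B3, B3–B4
Each bag holds 3 vertices, so the decomposition has width 2, which upper-bounds the treewidth. The edges b–f–d–e–b form a cycle, so G is not a tree and its treewidth is at least 2. Combining the bounds, tw(G) = 2.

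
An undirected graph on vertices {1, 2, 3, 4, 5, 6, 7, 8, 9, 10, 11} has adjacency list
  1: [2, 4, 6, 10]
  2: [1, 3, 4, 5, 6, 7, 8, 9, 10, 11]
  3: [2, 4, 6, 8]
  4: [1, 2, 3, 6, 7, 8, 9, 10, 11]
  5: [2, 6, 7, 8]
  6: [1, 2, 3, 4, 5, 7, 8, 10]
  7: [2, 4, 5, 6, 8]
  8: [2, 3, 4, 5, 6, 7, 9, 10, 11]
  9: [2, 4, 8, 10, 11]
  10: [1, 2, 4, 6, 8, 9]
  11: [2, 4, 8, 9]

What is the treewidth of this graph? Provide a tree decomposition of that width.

Treewidth 4.
One optimal decomposition is:
Bags: B1 = {2, 4, 6, 8, 10}  B2 = {1, 2, 4, 6, 10}  B3 = {2, 4, 6, 7, 8}  B4 = {2, 4, 8, 9, 10}  B5 = {2, 5, 6, 7, 8}  B6 = {2, 3, 4, 6, 8}  B7 = {2, 4, 8, 9, 11}
Tree: B1–B2, B1–B3, B1–B4, B3–B5, B3–B6, B4–B7

Each bag holds 5 vertices, so the decomposition has width 4, which upper-bounds the treewidth. For the lower bound, the 5 vertices {2, 4, 8, 9, 10} are pairwise adjacent, and any tree decomposition puts a clique entirely inside one bag — forcing width ≥ 4. Therefore the treewidth is 4.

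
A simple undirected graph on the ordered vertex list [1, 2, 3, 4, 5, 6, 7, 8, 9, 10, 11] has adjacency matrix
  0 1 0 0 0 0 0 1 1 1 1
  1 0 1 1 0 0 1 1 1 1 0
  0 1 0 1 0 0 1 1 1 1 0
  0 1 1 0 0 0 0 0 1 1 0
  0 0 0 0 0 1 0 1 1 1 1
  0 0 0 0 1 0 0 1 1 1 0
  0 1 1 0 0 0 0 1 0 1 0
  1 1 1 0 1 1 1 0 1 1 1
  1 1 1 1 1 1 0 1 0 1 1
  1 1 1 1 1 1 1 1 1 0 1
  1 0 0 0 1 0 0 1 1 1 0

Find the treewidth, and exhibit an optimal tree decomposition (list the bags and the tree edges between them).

Treewidth 4.
One optimal decomposition is:
Bags: B1 = {2, 3, 8, 9, 10}  B2 = {1, 2, 8, 9, 10}  B3 = {2, 3, 7, 8, 10}  B4 = {1, 8, 9, 10, 11}  B5 = {5, 8, 9, 10, 11}  B6 = {5, 6, 8, 9, 10}  B7 = {2, 3, 4, 9, 10}
Tree: B1–B2, B1–B3, B2–B4, B4–B5, B5–B6, B1–B7

Each bag holds 5 vertices, so the decomposition has width 4, which upper-bounds the treewidth. For the lower bound, the 5 vertices {1, 2, 8, 9, 10} are pairwise adjacent, and any tree decomposition puts a clique entirely inside one bag — forcing width ≥ 4. Therefore the treewidth is 4.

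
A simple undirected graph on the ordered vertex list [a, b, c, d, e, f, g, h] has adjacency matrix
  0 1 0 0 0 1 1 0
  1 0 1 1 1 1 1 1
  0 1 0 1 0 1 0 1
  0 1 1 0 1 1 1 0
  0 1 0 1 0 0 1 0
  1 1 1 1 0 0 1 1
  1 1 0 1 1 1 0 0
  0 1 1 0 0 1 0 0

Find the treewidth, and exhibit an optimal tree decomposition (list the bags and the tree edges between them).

Treewidth 3.
One such decomposition:
Bags: B1 = {b, d, f, g}  B2 = {a, b, f, g}  B3 = {b, c, d, f}  B4 = {b, d, e, g}  B5 = {b, c, f, h}
Tree: B1–B2, B1–B3, B1–B4, B3–B5

Each bag holds 4 vertices, so the decomposition has width 3, which upper-bounds the treewidth. On the other hand G contains the 4-clique {b, d, e, g}. A clique must lie in a single bag of any decomposition, so no decomposition can have width below 3. Combining the bounds, tw(G) = 3.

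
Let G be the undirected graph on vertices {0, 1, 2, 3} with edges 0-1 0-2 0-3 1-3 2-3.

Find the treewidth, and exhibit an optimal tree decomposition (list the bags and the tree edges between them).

The largest bag has 3 vertices, giving width 2; this decomposition certifies tw(G) ≤ 2. On the other hand G contains the 3-clique {0, 1, 3}. A clique must lie in a single bag of any decomposition, so no decomposition can have width below 2. Therefore the treewidth is 2.

Treewidth 2.
Bags: B1 = {0, 1, 3}  B2 = {0, 2, 3}
Tree: B1–B2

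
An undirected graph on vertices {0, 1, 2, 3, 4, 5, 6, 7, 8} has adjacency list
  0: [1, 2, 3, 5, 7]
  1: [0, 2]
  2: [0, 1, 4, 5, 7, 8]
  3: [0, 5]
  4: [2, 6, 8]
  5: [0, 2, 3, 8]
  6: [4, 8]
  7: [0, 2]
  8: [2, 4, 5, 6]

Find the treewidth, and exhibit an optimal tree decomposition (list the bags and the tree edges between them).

The largest bag has 3 vertices, giving width 2; this decomposition certifies tw(G) ≤ 2. On the other hand G contains the 3-clique {0, 1, 2}. A clique must lie in a single bag of any decomposition, so no decomposition can have width below 2. Therefore the treewidth is 2.

Treewidth 2.
One such decomposition:
Bags: B1 = {0, 2, 5}  B2 = {0, 1, 2}  B3 = {2, 5, 8}  B4 = {2, 4, 8}  B5 = {0, 2, 7}  B6 = {4, 6, 8}  B7 = {0, 3, 5}
Tree: B1–B2, B1–B3, B3–B4, B2–B5, B4–B6, B1–B7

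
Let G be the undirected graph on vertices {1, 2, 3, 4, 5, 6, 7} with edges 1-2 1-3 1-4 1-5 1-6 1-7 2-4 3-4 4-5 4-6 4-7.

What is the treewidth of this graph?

A width-2 tree decomposition is:
Bags: B1 = {1, 4, 6}  B2 = {1, 3, 4}  B3 = {1, 4, 5}  B4 = {1, 2, 4}  B5 = {1, 4, 7}
Tree: B1–B2, B2–B3, B3–B4, B2–B5
Every bag has size at most 3, so the width is 3 − 1 = 2 and tw(G) ≤ 2. For the lower bound, the 3 vertices {1, 2, 4} are pairwise adjacent, and any tree decomposition puts a clique entirely inside one bag — forcing width ≥ 2. The upper and lower bounds meet at 2, so that is the treewidth.

2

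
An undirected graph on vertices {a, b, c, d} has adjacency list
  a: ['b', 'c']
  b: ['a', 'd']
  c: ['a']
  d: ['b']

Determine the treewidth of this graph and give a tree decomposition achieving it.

Treewidth 1.
Bags: B1 = {b, d}  B2 = {a, b}  B3 = {a, c}
Tree: B1–B2, B2–B3

Each bag holds 2 vertices, so the decomposition has width 1, which upper-bounds the treewidth. Since G has at least one edge (e.g. b–d), it is not an edgeless graph, so tw(G) ≥ 1. The upper and lower bounds meet at 1, so that is the treewidth.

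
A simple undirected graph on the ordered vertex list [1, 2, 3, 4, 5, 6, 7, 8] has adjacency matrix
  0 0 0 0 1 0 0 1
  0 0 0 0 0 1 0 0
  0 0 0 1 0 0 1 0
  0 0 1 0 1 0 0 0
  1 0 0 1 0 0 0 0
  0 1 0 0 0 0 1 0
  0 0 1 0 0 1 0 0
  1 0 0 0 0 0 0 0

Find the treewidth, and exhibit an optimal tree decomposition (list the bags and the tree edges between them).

The largest bag has 2 vertices, giving width 1; this decomposition certifies tw(G) ≤ 1. G has an edge, so its treewidth is at least 1. Therefore the treewidth is 1.

Treewidth 1.
One such decomposition:
Bags: B1 = {2, 6}  B2 = {6, 7}  B3 = {3, 7}  B4 = {3, 4}  B5 = {4, 5}  B6 = {1, 5}  B7 = {1, 8}
Tree: B1–B2, B2–B3, B3–B4, B4–B5, B5–B6, B6–B7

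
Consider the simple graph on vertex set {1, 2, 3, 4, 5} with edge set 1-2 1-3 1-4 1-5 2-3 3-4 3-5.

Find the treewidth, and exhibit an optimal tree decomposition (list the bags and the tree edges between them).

Treewidth 2.
Bags: B1 = {1, 3, 5}  B2 = {1, 3, 4}  B3 = {1, 2, 3}
Tree: B1–B2, B1–B3

Each bag holds 3 vertices, so the decomposition has width 2, which upper-bounds the treewidth. Conversely, {1, 2, 3} is a clique of size 3, and the vertices of any clique must share a bag in every tree decomposition; so some bag has ≥ 3 vertices and tw(G) ≥ 2. Combining the bounds, tw(G) = 2.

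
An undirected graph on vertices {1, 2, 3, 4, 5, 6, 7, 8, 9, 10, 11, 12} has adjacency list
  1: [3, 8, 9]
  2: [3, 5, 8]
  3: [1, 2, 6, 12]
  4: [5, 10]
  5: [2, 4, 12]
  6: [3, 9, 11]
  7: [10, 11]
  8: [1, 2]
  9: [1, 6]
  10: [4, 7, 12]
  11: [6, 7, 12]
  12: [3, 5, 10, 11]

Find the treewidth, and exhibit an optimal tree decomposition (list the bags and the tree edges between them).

Treewidth 3.
One such decomposition:
Bags: B1 = {1, 6, 8, 9}  B2 = {1, 3, 6, 8}  B3 = {2, 3, 6, 8}  B4 = {2, 3, 6, 11}  B5 = {2, 3, 11, 12}  B6 = {2, 5, 11, 12}  B7 = {5, 7, 11, 12}  B8 = {5, 7, 10, 12}  B9 = {4, 5, 7, 10}
Tree: B1–B2, B2–B3, B3–B4, B4–B5, B5–B6, B6–B7, B7–B8, B8–B9

Each bag holds 4 vertices, so the decomposition has width 3, which upper-bounds the treewidth. For the lower bound: the 4 vertex sets {1,8,9}, {6}, {3}, {2,5,11,12} are disjoint, each induces a connected subgraph, and every pair is joined by at least one edge of G. Contracting each set to a single vertex therefore yields K_{4} as a minor, and since treewidth is minor-monotone, tw(G) ≥ tw(K_{4}) = 3. The upper and lower bounds meet at 3, so that is the treewidth.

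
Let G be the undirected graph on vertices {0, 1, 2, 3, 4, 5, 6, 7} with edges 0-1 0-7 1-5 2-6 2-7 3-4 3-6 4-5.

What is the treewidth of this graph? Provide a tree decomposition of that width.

Treewidth 2.
Bags: B1 = {2, 6, 7}  B2 = {3, 6, 7}  B3 = {3, 4, 7}  B4 = {4, 5, 7}  B5 = {1, 5, 7}  B6 = {0, 1, 7}
Tree: B1–B2, B2–B3, B3–B4, B4–B5, B5–B6

Every bag has size at most 3, so the width is 3 − 1 = 2 and tw(G) ≤ 2. Since 7–2–6–3–4–5–1–0–7 is a cycle in G, G is not acyclic. Forests are exactly the graphs of treewidth ≤ 1, so tw(G) ≥ 2. Hence tw(G) = 2 exactly.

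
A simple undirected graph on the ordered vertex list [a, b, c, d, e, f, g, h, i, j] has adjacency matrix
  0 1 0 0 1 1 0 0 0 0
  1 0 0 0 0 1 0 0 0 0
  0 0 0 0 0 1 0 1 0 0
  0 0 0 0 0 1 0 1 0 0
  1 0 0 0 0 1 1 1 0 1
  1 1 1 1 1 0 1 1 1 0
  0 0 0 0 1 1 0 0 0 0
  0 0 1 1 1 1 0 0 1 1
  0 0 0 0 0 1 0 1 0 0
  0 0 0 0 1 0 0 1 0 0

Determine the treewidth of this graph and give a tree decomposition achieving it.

Each bag holds 3 vertices, so the decomposition has width 2, which upper-bounds the treewidth. On the other hand G contains the 3-clique {e, h, j}. A clique must lie in a single bag of any decomposition, so no decomposition can have width below 2. Hence tw(G) = 2 exactly.

Treewidth 2.
Bags: B1 = {e, f, h}  B2 = {f, h, i}  B3 = {a, e, f}  B4 = {e, f, g}  B5 = {d, f, h}  B6 = {e, h, j}  B7 = {c, f, h}  B8 = {a, b, f}
Tree: B1–B2, B1–B3, B3–B4, B1–B5, B1–B6, B2–B7, B3–B8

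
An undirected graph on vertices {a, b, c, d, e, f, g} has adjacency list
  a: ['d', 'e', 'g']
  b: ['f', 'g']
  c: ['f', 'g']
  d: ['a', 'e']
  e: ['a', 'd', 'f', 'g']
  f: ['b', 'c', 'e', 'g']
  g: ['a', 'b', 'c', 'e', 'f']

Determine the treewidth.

2

A width-2 tree decomposition is:
Bags: B1 = {a, e, g}  B2 = {e, f, g}  B3 = {b, f, g}  B4 = {a, d, e}  B5 = {c, f, g}
Tree: B1–B2, B2–B3, B1–B4, B2–B5
Every bag has size at most 3, so the width is 3 − 1 = 2 and tw(G) ≤ 2. For the lower bound, the 3 vertices {a, d, e} are pairwise adjacent, and any tree decomposition puts a clique entirely inside one bag — forcing width ≥ 2. The upper and lower bounds meet at 2, so that is the treewidth.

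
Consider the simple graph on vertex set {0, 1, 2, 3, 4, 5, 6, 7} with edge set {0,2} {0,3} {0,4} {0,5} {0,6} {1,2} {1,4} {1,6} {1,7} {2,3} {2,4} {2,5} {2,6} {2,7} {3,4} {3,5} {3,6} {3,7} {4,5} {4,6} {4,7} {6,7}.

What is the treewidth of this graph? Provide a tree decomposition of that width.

Every bag has size at most 5, so the width is 5 − 1 = 4 and tw(G) ≤ 4. On the other hand G contains the 5-clique {1, 2, 4, 6, 7}. A clique must lie in a single bag of any decomposition, so no decomposition can have width below 4. Hence tw(G) = 4 exactly.

Treewidth 4.
Bags: B1 = {2, 3, 4, 6, 7}  B2 = {0, 2, 3, 4, 6}  B3 = {0, 2, 3, 4, 5}  B4 = {1, 2, 4, 6, 7}
Tree: B1–B2, B2–B3, B1–B4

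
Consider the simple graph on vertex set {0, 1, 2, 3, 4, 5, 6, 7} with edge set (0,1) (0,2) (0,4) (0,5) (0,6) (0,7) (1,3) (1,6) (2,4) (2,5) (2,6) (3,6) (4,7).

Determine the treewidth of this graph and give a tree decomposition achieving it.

Each bag holds 3 vertices, so the decomposition has width 2, which upper-bounds the treewidth. Conversely, {0, 1, 6} is a clique of size 3, and the vertices of any clique must share a bag in every tree decomposition; so some bag has ≥ 3 vertices and tw(G) ≥ 2. The upper and lower bounds meet at 2, so that is the treewidth.

Treewidth 2.
Bags: B1 = {0, 4, 7}  B2 = {0, 2, 4}  B3 = {0, 2, 5}  B4 = {0, 2, 6}  B5 = {0, 1, 6}  B6 = {1, 3, 6}
Tree: B1–B2, B2–B3, B2–B4, B4–B5, B5–B6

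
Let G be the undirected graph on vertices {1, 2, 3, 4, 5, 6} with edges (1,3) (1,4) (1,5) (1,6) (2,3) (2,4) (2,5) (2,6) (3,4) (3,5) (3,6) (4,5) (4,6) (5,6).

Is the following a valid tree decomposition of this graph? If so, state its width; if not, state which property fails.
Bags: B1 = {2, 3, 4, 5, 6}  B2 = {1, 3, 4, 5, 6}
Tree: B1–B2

Yes; width 4.

Checking the three conditions: (i) the bags cover all of {1, 2, 3, 4, 5, 6}; (ii) for each edge, some bag contains both endpoints; (iii) the bags containing any fixed vertex form a subtree. All hold, so the decomposition is valid with width 5 − 1 = 4.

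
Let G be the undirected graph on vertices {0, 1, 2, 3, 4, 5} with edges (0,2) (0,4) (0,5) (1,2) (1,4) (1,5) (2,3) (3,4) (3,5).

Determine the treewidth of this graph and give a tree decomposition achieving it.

Treewidth 3.
One such decomposition:
Bags: B1 = {0, 1, 2, 3}  B2 = {0, 1, 3, 5}  B3 = {0, 1, 3, 4}
Tree: B1–B2, B2–B3

The largest bag has 4 vertices, giving width 3; this decomposition certifies tw(G) ≤ 3. For the lower bound: the 4 vertex sets {0,2}, {1,5}, {3}, {4} are disjoint, each induces a connected subgraph, and every pair is joined by at least one edge of G. Contracting each set to a single vertex therefore yields K_{4} as a minor, and since treewidth is minor-monotone, tw(G) ≥ tw(K_{4}) = 3. The upper and lower bounds meet at 3, so that is the treewidth.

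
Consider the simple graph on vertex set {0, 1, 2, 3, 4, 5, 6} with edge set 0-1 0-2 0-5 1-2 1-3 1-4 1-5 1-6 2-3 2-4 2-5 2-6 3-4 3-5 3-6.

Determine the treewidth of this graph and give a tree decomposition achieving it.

Treewidth 3.
One such decomposition:
Bags: B1 = {0, 1, 2, 5}  B2 = {1, 2, 3, 5}  B3 = {1, 2, 3, 6}  B4 = {1, 2, 3, 4}
Tree: B1–B2, B2–B3, B3–B4

Every bag has size at most 4, so the width is 4 − 1 = 3 and tw(G) ≤ 3. For the lower bound, the 4 vertices {0, 1, 2, 5} are pairwise adjacent, and any tree decomposition puts a clique entirely inside one bag — forcing width ≥ 3. Hence tw(G) = 3 exactly.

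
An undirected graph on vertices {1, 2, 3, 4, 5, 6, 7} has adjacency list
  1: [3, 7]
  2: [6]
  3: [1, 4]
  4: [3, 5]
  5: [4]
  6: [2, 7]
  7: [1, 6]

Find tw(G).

1

A width-1 tree decomposition is:
Bags: B1 = {4, 5}  B2 = {3, 4}  B3 = {1, 3}  B4 = {1, 7}  B5 = {6, 7}  B6 = {2, 6}
Tree: B1–B2, B2–B3, B3–B4, B4–B5, B5–B6
The largest bag has 2 vertices, giving width 1; this decomposition certifies tw(G) ≤ 1. Since G has at least one edge (e.g. 5–4), it is not an edgeless graph, so tw(G) ≥ 1. The upper and lower bounds meet at 1, so that is the treewidth.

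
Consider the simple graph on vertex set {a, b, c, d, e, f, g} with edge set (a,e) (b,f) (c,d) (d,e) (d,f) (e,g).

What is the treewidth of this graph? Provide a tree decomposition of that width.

The largest bag has 2 vertices, giving width 1; this decomposition certifies tw(G) ≤ 1. G has an edge, so its treewidth is at least 1. Hence tw(G) = 1 exactly.

Treewidth 1.
One such decomposition:
Bags: B1 = {d, e}  B2 = {e, g}  B3 = {c, d}  B4 = {d, f}  B5 = {a, e}  B6 = {b, f}
Tree: B1–B2, B1–B3, B3–B4, B2–B5, B4–B6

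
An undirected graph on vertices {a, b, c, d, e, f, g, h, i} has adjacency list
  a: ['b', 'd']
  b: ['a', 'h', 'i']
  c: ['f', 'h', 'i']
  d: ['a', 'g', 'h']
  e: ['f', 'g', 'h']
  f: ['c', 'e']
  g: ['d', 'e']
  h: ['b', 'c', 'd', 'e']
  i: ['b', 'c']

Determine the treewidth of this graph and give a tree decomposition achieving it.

The largest bag has 4 vertices, giving width 3; this decomposition certifies tw(G) ≤ 3. For the lower bound: the 4 vertex sets {a,d,g}, {b}, {h}, {c,e,f,i} are disjoint, each induces a connected subgraph, and every pair is joined by at least one edge of G. Contracting each set to a single vertex therefore yields K_{4} as a minor, and since treewidth is minor-monotone, tw(G) ≥ tw(K_{4}) = 3. Combining the bounds, tw(G) = 3.

Treewidth 3.
One such decomposition:
Bags: B1 = {a, b, d, g}  B2 = {b, d, g, h}  B3 = {b, e, g, h}  B4 = {b, e, h, i}  B5 = {c, e, h, i}  B6 = {c, e, f, i}
Tree: B1–B2, B2–B3, B3–B4, B4–B5, B5–B6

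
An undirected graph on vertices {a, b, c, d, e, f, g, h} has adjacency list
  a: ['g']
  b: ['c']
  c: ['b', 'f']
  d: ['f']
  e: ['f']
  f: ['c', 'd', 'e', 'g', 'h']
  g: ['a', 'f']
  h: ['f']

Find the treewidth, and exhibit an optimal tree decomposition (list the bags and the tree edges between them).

The largest bag has 2 vertices, giving width 1; this decomposition certifies tw(G) ≤ 1. Any graph with an edge has treewidth ≥ 1, and G has the edge g–a. Combining the bounds, tw(G) = 1.

Treewidth 1.
One such decomposition:
Bags: B1 = {a, g}  B2 = {f, g}  B3 = {c, f}  B4 = {d, f}  B5 = {f, h}  B6 = {e, f}  B7 = {b, c}
Tree: B1–B2, B2–B3, B2–B4, B2–B5, B3–B6, B3–B7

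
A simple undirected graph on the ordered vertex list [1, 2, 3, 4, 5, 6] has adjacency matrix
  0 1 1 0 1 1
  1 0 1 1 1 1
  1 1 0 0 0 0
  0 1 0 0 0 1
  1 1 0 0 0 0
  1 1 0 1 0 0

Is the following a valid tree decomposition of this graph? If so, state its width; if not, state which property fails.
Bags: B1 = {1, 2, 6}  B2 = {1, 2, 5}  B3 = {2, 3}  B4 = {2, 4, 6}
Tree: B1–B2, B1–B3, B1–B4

A tree decomposition must satisfy three properties: every vertex lies in some bag; for every edge, both endpoints lie together in some bag; and for every vertex, the bags containing it form a connected subtree. Here edge (1,3) lies in no bag, so the decomposition is invalid.

No — edge (1,3) lies in no bag.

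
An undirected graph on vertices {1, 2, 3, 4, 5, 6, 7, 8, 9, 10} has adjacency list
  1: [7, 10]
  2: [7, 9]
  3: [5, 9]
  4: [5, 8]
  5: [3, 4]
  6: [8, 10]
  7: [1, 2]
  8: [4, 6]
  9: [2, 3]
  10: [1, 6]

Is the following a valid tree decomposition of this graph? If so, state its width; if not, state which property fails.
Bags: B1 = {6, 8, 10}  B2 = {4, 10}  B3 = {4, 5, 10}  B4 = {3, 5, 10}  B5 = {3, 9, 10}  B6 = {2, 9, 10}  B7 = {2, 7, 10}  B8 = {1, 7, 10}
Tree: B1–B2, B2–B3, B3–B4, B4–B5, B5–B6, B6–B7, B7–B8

A tree decomposition must satisfy three properties: every vertex lies in some bag; for every edge, both endpoints lie together in some bag; and for every vertex, the bags containing it form a connected subtree. Here edge (8,4) lies in no bag, so the decomposition is invalid.

No — edge (8,4) lies in no bag.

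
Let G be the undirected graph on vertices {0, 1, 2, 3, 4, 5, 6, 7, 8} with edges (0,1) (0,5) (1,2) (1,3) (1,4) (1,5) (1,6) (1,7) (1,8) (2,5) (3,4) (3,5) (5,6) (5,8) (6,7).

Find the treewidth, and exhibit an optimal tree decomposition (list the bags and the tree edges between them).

Treewidth 2.
One optimal decomposition is:
Bags: B1 = {1, 5, 6}  B2 = {0, 1, 5}  B3 = {1, 5, 8}  B4 = {1, 2, 5}  B5 = {1, 6, 7}  B6 = {1, 3, 5}  B7 = {1, 3, 4}
Tree: B1–B2, B2–B3, B1–B4, B1–B5, B1–B6, B6–B7

Every bag has size at most 3, so the width is 3 − 1 = 2 and tw(G) ≤ 2. For the lower bound, the 3 vertices {1, 3, 4} are pairwise adjacent, and any tree decomposition puts a clique entirely inside one bag — forcing width ≥ 2. The upper and lower bounds meet at 2, so that is the treewidth.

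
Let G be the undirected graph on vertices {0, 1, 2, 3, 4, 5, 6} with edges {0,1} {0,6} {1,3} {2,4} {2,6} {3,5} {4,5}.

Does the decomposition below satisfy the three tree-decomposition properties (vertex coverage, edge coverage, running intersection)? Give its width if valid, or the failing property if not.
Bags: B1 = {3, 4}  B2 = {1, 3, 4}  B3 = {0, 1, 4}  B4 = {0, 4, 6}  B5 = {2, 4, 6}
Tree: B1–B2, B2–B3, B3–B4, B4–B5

A tree decomposition must satisfy three properties: every vertex lies in some bag; for every edge, both endpoints lie together in some bag; and for every vertex, the bags containing it form a connected subtree. Here vertex 5 appears in no bag, so the decomposition is invalid.

No — vertex 5 appears in no bag.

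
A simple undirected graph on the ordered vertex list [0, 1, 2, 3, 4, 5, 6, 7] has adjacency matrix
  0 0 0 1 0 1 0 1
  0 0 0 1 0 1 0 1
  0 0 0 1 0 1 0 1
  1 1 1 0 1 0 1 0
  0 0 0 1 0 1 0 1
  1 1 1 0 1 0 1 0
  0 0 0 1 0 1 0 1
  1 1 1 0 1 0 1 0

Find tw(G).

3

A width-3 tree decomposition is:
Bags: B1 = {3, 5, 6, 7}  B2 = {2, 3, 5, 7}  B3 = {1, 3, 5, 7}  B4 = {3, 4, 5, 7}  B5 = {0, 3, 5, 7}
Tree: B1–B2, B2–B3, B3–B4, B4–B5
Each bag holds 4 vertices, so the decomposition has width 3, which upper-bounds the treewidth. For the lower bound: the 4 vertex sets {3,6}, {2,7}, {5}, {1} are disjoint, each induces a connected subgraph, and every pair is joined by at least one edge of G. Contracting each set to a single vertex therefore yields K_{4} as a minor, and since treewidth is minor-monotone, tw(G) ≥ tw(K_{4}) = 3. Hence tw(G) = 3 exactly.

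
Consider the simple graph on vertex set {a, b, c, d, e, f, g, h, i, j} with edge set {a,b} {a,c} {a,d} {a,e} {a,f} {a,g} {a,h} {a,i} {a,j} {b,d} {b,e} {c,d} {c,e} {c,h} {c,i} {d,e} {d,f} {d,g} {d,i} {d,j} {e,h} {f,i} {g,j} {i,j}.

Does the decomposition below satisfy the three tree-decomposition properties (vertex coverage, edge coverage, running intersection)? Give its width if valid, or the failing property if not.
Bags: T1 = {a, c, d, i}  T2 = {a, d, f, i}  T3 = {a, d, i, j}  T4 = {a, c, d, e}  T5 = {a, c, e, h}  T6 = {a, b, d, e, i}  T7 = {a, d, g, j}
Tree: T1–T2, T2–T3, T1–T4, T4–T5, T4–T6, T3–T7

A tree decomposition must satisfy three properties: every vertex lies in some bag; for every edge, both endpoints lie together in some bag; and for every vertex, the bags containing it form a connected subtree. Here bags containing vertex i are not connected in the tree, so the decomposition is invalid.

No — bags containing vertex i are not connected in the tree.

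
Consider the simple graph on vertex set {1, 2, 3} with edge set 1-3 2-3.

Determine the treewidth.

1

A width-1 tree decomposition is:
Bags: B1 = {2, 3}  B2 = {1, 3}
Tree: B1–B2
The largest bag has 2 vertices, giving width 1; this decomposition certifies tw(G) ≤ 1. Since G has at least one edge (e.g. 2–3), it is not an edgeless graph, so tw(G) ≥ 1. Therefore the treewidth is 1.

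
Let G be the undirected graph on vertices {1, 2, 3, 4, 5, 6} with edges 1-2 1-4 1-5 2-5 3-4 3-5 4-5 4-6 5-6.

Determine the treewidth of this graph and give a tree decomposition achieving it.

Each bag holds 3 vertices, so the decomposition has width 2, which upper-bounds the treewidth. On the other hand G contains the 3-clique {1, 2, 5}. A clique must lie in a single bag of any decomposition, so no decomposition can have width below 2. Therefore the treewidth is 2.

Treewidth 2.
One such decomposition:
Bags: B1 = {1, 4, 5}  B2 = {3, 4, 5}  B3 = {1, 2, 5}  B4 = {4, 5, 6}
Tree: B1–B2, B1–B3, B2–B4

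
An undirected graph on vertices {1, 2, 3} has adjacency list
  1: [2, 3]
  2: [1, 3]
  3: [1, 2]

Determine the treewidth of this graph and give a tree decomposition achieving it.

With just one bag of size 3, the width is 3 − 1 = 2, so tw(G) ≤ 2. On the other hand G contains the 3-clique {1, 2, 3}. A clique must lie in a single bag of any decomposition, so no decomposition can have width below 2. Hence tw(G) = 2 exactly.

Treewidth 2.
Bags: B1 = {1, 2, 3}
Tree: (single bag)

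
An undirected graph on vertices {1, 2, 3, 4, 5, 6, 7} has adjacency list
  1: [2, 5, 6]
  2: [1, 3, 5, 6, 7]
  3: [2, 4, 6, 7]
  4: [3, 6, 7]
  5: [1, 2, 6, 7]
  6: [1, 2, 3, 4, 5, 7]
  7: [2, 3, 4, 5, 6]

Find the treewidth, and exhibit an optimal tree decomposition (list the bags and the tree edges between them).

Treewidth 3.
Bags: B1 = {1, 2, 5, 6}  B2 = {2, 5, 6, 7}  B3 = {2, 3, 6, 7}  B4 = {3, 4, 6, 7}
Tree: B1–B2, B2–B3, B3–B4

Every bag has size at most 4, so the width is 4 − 1 = 3 and tw(G) ≤ 3. For the lower bound, the 4 vertices {2, 3, 6, 7} are pairwise adjacent, and any tree decomposition puts a clique entirely inside one bag — forcing width ≥ 3. Combining the bounds, tw(G) = 3.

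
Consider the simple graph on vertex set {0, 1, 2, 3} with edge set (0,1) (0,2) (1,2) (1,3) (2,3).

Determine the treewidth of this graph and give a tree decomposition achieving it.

The largest bag has 3 vertices, giving width 2; this decomposition certifies tw(G) ≤ 2. For the lower bound, the 3 vertices {0, 1, 2} are pairwise adjacent, and any tree decomposition puts a clique entirely inside one bag — forcing width ≥ 2. Combining the bounds, tw(G) = 2.

Treewidth 2.
One optimal decomposition is:
Bags: B1 = {1, 2, 3}  B2 = {0, 1, 2}
Tree: B1–B2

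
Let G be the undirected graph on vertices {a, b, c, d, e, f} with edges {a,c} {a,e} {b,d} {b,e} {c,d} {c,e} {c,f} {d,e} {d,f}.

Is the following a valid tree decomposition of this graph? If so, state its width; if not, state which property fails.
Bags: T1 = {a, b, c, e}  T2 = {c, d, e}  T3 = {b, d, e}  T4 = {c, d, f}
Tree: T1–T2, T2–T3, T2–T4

No — bags containing vertex b are not connected in the tree.

A tree decomposition must satisfy three properties: every vertex lies in some bag; for every edge, both endpoints lie together in some bag; and for every vertex, the bags containing it form a connected subtree. Here bags containing vertex b are not connected in the tree, so the decomposition is invalid.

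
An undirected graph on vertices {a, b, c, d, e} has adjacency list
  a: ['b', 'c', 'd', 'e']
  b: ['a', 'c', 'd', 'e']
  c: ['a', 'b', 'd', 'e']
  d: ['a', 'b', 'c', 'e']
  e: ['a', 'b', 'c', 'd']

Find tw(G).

4

A width-4 tree decomposition is:
Bags: B1 = {a, b, c, d, e}
Tree: (single bag)
A single bag containing all 5 vertices is trivially a valid decomposition of width 4. Conversely, {a, b, c, d, e} is a clique of size 5, and the vertices of any clique must share a bag in every tree decomposition; so some bag has ≥ 5 vertices and tw(G) ≥ 4. Hence tw(G) = 4 exactly.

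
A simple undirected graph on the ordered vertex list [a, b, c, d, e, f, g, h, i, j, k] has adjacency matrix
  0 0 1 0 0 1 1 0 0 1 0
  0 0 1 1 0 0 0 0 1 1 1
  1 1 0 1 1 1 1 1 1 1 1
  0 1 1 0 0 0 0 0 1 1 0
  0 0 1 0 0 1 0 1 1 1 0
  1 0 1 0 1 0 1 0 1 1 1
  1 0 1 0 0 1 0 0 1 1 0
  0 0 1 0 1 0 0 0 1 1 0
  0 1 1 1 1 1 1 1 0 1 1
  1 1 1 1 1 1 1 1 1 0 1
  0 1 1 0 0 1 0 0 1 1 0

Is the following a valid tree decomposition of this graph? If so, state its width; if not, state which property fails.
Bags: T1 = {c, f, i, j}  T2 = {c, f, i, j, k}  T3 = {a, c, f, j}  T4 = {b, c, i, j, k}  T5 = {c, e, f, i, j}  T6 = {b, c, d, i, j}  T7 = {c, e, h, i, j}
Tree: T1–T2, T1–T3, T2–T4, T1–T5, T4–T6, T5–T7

A tree decomposition must satisfy three properties: every vertex lies in some bag; for every edge, both endpoints lie together in some bag; and for every vertex, the bags containing it form a connected subtree. Here vertex g appears in no bag, so the decomposition is invalid.

No — vertex g appears in no bag.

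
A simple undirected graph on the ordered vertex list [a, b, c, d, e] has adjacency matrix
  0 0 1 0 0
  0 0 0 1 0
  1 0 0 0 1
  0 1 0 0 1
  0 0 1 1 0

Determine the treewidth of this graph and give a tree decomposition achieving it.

Treewidth 1.
Bags: B1 = {a, c}  B2 = {c, e}  B3 = {d, e}  B4 = {b, d}
Tree: B1–B2, B2–B3, B3–B4

The largest bag has 2 vertices, giving width 1; this decomposition certifies tw(G) ≤ 1. G has an edge, so its treewidth is at least 1. Therefore the treewidth is 1.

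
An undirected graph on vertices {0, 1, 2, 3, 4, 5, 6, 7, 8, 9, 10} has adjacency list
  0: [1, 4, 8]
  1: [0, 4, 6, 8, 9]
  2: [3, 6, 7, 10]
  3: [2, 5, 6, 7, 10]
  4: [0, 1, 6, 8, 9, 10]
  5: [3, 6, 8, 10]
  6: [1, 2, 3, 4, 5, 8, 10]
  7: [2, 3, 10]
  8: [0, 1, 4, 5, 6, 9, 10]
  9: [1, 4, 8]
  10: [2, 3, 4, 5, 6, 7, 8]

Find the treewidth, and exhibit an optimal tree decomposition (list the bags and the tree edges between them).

Treewidth 3.
Bags: B1 = {2, 3, 6, 10}  B2 = {3, 5, 6, 10}  B3 = {5, 6, 8, 10}  B4 = {2, 3, 7, 10}  B5 = {4, 6, 8, 10}  B6 = {1, 4, 6, 8}  B7 = {0, 1, 4, 8}  B8 = {1, 4, 8, 9}
Tree: B1–B2, B2–B3, B1–B4, B3–B5, B5–B6, B6–B7, B6–B8

Every bag has size at most 4, so the width is 4 − 1 = 3 and tw(G) ≤ 3. Conversely, {0, 1, 4, 8} is a clique of size 4, and the vertices of any clique must share a bag in every tree decomposition; so some bag has ≥ 4 vertices and tw(G) ≥ 3. Therefore the treewidth is 3.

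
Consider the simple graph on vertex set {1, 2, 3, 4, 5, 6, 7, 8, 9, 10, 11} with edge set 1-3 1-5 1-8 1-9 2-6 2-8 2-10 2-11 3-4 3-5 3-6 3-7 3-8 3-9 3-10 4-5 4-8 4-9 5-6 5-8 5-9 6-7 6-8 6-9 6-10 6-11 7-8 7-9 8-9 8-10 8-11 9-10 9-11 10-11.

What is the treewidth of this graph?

4

A width-4 tree decomposition is:
Bags: B1 = {3, 6, 7, 8, 9}  B2 = {3, 5, 6, 8, 9}  B3 = {3, 6, 8, 9, 10}  B4 = {6, 8, 9, 10, 11}  B5 = {1, 3, 5, 8, 9}  B6 = {2, 6, 8, 10, 11}  B7 = {3, 4, 5, 8, 9}
Tree: B1–B2, B1–B3, B3–B4, B2–B5, B4–B6, B2–B7
Each bag holds 5 vertices, so the decomposition has width 4, which upper-bounds the treewidth. For the lower bound, the 5 vertices {6, 8, 9, 10, 11} are pairwise adjacent, and any tree decomposition puts a clique entirely inside one bag — forcing width ≥ 4. Hence tw(G) = 4 exactly.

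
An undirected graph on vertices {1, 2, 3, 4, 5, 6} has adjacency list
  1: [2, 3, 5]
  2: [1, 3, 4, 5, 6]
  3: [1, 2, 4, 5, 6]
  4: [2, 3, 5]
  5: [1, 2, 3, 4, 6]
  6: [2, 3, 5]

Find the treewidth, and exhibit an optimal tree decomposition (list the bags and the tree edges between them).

Each bag holds 4 vertices, so the decomposition has width 3, which upper-bounds the treewidth. Conversely, {1, 2, 3, 5} is a clique of size 4, and the vertices of any clique must share a bag in every tree decomposition; so some bag has ≥ 4 vertices and tw(G) ≥ 3. Combining the bounds, tw(G) = 3.

Treewidth 3.
Bags: B1 = {2, 3, 4, 5}  B2 = {1, 2, 3, 5}  B3 = {2, 3, 5, 6}
Tree: B1–B2, B1–B3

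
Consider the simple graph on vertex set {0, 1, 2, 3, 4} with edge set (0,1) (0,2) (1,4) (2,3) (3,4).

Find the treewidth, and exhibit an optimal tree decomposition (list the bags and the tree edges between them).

Treewidth 2.
One such decomposition:
Bags: B1 = {1, 3, 4}  B2 = {0, 1, 3}  B3 = {0, 2, 3}
Tree: B1–B2, B2–B3

The largest bag has 3 vertices, giving width 2; this decomposition certifies tw(G) ≤ 2. For the lower bound, G contains the cycle 3–4–1–0–2–3, so G is not a forest; only forests have treewidth ≤ 1, hence tw(G) ≥ 2. Hence tw(G) = 2 exactly.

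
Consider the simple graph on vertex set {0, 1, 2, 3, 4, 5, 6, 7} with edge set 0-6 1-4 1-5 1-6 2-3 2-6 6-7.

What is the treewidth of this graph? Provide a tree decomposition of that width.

Treewidth 1.
Bags: B1 = {1, 6}  B2 = {2, 6}  B3 = {0, 6}  B4 = {1, 4}  B5 = {6, 7}  B6 = {1, 5}  B7 = {2, 3}
Tree: B1–B2, B1–B3, B1–B4, B1–B5, B1–B6, B2–B7

Each bag holds 2 vertices, so the decomposition has width 1, which upper-bounds the treewidth. Since G has at least one edge (e.g. 1–6), it is not an edgeless graph, so tw(G) ≥ 1. The upper and lower bounds meet at 1, so that is the treewidth.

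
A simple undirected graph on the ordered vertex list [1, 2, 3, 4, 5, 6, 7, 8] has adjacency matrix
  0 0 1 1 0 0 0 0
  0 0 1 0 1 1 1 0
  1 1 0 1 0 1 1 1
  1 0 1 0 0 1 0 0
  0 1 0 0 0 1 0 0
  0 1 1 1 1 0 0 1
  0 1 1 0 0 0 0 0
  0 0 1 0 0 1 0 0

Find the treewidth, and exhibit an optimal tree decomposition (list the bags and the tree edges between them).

Treewidth 2.
One optimal decomposition is:
Bags: B1 = {3, 4, 6}  B2 = {2, 3, 6}  B3 = {2, 5, 6}  B4 = {3, 6, 8}  B5 = {1, 3, 4}  B6 = {2, 3, 7}
Tree: B1–B2, B2–B3, B1–B4, B1–B5, B2–B6

Each bag holds 3 vertices, so the decomposition has width 2, which upper-bounds the treewidth. On the other hand G contains the 3-clique {1, 3, 4}. A clique must lie in a single bag of any decomposition, so no decomposition can have width below 2. Therefore the treewidth is 2.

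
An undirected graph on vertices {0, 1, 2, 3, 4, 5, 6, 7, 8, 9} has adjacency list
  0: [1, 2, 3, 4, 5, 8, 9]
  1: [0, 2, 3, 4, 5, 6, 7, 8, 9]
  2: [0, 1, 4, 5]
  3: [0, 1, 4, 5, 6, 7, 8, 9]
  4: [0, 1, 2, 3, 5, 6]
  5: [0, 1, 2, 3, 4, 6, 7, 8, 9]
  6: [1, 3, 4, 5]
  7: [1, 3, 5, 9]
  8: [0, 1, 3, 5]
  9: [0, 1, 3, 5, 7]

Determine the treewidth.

A width-4 tree decomposition is:
Bags: B1 = {0, 1, 3, 4, 5}  B2 = {0, 1, 3, 5, 9}  B3 = {0, 1, 2, 4, 5}  B4 = {1, 3, 5, 7, 9}  B5 = {1, 3, 4, 5, 6}  B6 = {0, 1, 3, 5, 8}
Tree: B1–B2, B1–B3, B2–B4, B1–B5, B1–B6
The largest bag has 5 vertices, giving width 4; this decomposition certifies tw(G) ≤ 4. Conversely, {0, 1, 2, 4, 5} is a clique of size 5, and the vertices of any clique must share a bag in every tree decomposition; so some bag has ≥ 5 vertices and tw(G) ≥ 4. Therefore the treewidth is 4.

4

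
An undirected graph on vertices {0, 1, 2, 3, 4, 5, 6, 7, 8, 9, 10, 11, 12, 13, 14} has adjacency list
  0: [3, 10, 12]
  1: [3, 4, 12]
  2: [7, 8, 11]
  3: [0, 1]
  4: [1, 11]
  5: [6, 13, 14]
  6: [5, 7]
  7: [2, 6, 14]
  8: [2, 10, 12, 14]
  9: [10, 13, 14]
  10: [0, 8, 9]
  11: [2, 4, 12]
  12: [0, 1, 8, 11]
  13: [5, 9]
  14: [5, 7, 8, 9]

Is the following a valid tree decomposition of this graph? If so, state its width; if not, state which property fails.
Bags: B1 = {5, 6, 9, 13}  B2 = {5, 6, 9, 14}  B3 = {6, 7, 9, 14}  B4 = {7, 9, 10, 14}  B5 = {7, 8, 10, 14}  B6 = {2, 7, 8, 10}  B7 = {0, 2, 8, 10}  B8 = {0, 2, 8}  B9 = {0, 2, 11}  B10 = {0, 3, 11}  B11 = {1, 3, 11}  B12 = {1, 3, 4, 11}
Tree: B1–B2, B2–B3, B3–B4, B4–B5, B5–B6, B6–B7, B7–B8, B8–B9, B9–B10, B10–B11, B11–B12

A tree decomposition must satisfy three properties: every vertex lies in some bag; for every edge, both endpoints lie together in some bag; and for every vertex, the bags containing it form a connected subtree. Here vertex 12 appears in no bag, so the decomposition is invalid.

No — vertex 12 appears in no bag.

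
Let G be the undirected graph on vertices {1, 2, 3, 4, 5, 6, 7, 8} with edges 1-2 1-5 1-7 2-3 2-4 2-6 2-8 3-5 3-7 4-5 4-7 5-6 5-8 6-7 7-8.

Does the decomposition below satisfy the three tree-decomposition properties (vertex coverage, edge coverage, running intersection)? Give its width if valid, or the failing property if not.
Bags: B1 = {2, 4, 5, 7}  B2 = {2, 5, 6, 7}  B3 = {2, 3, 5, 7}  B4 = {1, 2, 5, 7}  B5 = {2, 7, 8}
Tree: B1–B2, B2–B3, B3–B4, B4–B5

No — edge (5,8) lies in no bag.

A tree decomposition must satisfy three properties: every vertex lies in some bag; for every edge, both endpoints lie together in some bag; and for every vertex, the bags containing it form a connected subtree. Here edge (5,8) lies in no bag, so the decomposition is invalid.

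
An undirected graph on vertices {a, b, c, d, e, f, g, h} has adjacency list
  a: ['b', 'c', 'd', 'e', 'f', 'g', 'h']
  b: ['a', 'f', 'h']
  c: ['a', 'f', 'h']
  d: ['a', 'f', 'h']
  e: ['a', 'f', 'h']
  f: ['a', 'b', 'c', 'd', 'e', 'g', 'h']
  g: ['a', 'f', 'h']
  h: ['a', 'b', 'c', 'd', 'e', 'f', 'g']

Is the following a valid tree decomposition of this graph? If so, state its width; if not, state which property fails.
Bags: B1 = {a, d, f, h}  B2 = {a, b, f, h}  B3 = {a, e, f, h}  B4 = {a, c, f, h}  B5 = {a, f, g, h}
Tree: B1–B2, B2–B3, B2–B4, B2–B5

Vertex coverage: the bags together contain {a, b, c, d, e, f, g, h}, the full vertex set. Edge coverage: each edge of G has both endpoints in at least one bag. Running intersection: for every vertex, the bags containing it form a connected subtree. All three properties hold, so this is a valid tree decomposition of width max|bag| − 1 = 3, and hence tw(G) ≤ 3.

Yes; width 3.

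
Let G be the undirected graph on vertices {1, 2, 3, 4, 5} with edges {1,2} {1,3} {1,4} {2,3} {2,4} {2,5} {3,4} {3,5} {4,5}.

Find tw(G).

3

A width-3 tree decomposition is:
Bags: B1 = {2, 3, 4, 5}  B2 = {1, 2, 3, 4}
Tree: B1–B2
Every bag has size at most 4, so the width is 4 − 1 = 3 and tw(G) ≤ 3. For the lower bound, the 4 vertices {1, 2, 3, 4} are pairwise adjacent, and any tree decomposition puts a clique entirely inside one bag — forcing width ≥ 3. Combining the bounds, tw(G) = 3.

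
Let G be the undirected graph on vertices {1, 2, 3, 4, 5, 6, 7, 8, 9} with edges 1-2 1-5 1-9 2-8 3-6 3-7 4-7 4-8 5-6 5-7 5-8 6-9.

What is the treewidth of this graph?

A width-3 tree decomposition is:
Bags: B1 = {3, 6, 7, 9}  B2 = {5, 6, 7, 9}  B3 = {1, 5, 7, 9}  B4 = {1, 4, 5, 7}  B5 = {1, 4, 5, 8}  B6 = {1, 2, 4, 8}
Tree: B1–B2, B2–B3, B3–B4, B4–B5, B5–B6
The largest bag has 4 vertices, giving width 3; this decomposition certifies tw(G) ≤ 3. For the lower bound: the 4 vertex sets {3,6,9}, {7}, {5}, {1,2,4,8} are disjoint, each induces a connected subgraph, and every pair is joined by at least one edge of G. Contracting each set to a single vertex therefore yields K_{4} as a minor, and since treewidth is minor-monotone, tw(G) ≥ tw(K_{4}) = 3. The upper and lower bounds meet at 3, so that is the treewidth.

3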